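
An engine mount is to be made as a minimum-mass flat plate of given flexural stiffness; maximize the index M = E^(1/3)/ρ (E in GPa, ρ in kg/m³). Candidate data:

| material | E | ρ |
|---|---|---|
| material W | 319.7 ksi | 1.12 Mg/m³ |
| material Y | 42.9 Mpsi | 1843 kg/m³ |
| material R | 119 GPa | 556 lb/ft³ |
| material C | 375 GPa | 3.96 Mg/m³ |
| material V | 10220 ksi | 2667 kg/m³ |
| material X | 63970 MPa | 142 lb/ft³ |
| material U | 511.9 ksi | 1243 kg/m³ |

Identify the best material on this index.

material Y

Convert each candidate to consistent units, then evaluate M:
  material W: E = 2.204 GPa, ρ = 1120 kg/m³
  material Y: E = 295.8 GPa, ρ = 1843 kg/m³
  material R: E = 119.0 GPa, ρ = 8906 kg/m³
  material C: E = 375.0 GPa, ρ = 3960 kg/m³
  material V: E = 70.46 GPa, ρ = 2667 kg/m³
  material X: E = 63.97 GPa, ρ = 2275 kg/m³
  material U: E = 3.529 GPa, ρ = 1243 kg/m³
  material Y: M = 3.62×10⁻³
  material C: M = 1.82×10⁻³
  material X: M = 1.76×10⁻³
  material V: M = 1.55×10⁻³
  material U: M = 1.22×10⁻³
  material W: M = 1.16×10⁻³
  material R: M = 0.552×10⁻³
The maximum is for material Y.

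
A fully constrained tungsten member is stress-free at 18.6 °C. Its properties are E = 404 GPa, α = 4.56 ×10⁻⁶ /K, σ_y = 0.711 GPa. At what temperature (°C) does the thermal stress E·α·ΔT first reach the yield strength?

405 °C

σ_y = 0.711 GPa = 711.0 MPa.
E·α·ΔT = 711.0 MPa ⇒ ΔT = 711.0 / (404.0×10³ × 4.56×10⁻⁶) = 385.9 K.
T = 18.6 + 385.9 = 404.5 °C.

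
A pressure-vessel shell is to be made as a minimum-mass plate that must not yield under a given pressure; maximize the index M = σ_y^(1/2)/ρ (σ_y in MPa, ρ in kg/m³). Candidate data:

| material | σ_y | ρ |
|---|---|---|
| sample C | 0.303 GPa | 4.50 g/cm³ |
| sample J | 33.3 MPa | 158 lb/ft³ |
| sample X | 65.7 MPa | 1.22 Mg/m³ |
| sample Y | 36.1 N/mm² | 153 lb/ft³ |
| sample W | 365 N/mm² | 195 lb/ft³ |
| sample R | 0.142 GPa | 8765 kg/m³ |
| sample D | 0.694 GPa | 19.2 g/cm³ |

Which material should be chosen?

Convert each candidate to consistent units, then evaluate M:
  sample C: σ_y = 303.0 MPa, ρ = 4500 kg/m³
  sample J: σ_y = 33.30 MPa, ρ = 2531 kg/m³
  sample X: σ_y = 65.70 MPa, ρ = 1220 kg/m³
  sample Y: σ_y = 36.10 MPa, ρ = 2451 kg/m³
  sample W: σ_y = 365.0 MPa, ρ = 3124 kg/m³
  sample R: σ_y = 142.0 MPa, ρ = 8765 kg/m³
  sample D: σ_y = 694.0 MPa, ρ = 19200 kg/m³
  sample X: M = 6.64×10⁻³
  sample W: M = 6.12×10⁻³
  sample C: M = 3.87×10⁻³
  sample Y: M = 2.45×10⁻³
  sample J: M = 2.28×10⁻³
  sample D: M = 1.37×10⁻³
  sample R: M = 1.36×10⁻³
Sample X ranks first.

sample X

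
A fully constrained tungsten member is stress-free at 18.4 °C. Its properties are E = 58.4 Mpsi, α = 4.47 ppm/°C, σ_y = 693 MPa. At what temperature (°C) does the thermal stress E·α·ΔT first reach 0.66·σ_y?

E = 58.4 Mpsi = 402.7 GPa.
E·α·ΔT = 457.4 MPa ⇒ ΔT = 457.4 / (402.7×10³ × 4.47×10⁻⁶) = 254.1 K.
T = 18.4 + 254.1 = 272.5 °C.

273 °C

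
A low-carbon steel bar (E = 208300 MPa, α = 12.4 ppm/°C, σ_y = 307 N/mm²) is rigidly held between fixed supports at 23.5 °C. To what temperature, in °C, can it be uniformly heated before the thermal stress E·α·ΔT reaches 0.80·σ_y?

E = 208300 MPa = 208.3 GPa.
σ_y = 307 N/mm² = 307.0 MPa.
E·α·ΔT = 245.6 MPa ⇒ ΔT = 245.6 / (208.3×10³ × 12.4×10⁻⁶) = 95.09 K.
T = 23.5 + 95.09 = 118.6 °C.

119 °C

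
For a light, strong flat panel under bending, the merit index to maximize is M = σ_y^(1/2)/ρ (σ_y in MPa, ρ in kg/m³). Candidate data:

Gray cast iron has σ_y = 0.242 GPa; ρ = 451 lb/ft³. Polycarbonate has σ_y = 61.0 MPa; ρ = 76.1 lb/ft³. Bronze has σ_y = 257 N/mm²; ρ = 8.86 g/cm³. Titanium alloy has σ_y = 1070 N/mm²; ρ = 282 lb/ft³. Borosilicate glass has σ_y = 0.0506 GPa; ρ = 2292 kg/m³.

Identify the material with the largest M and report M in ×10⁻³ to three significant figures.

titanium alloy, M = 7.24×10⁻³

After converting to SI:
  gray cast iron: σ_y = 242.0 MPa, ρ = 7224 kg/m³
  polycarbonate: σ_y = 61.00 MPa, ρ = 1219 kg/m³
  bronze: σ_y = 257.0 MPa, ρ = 8860 kg/m³
  titanium alloy: σ_y = 1070 MPa, ρ = 4517 kg/m³
  borosilicate glass: σ_y = 50.60 MPa, ρ = 2292 kg/m³
  titanium alloy: M = 7.24×10⁻³
  polycarbonate: M = 6.41×10⁻³
  borosilicate glass: M = 3.10×10⁻³
  gray cast iron: M = 2.15×10⁻³
  bronze: M = 1.81×10⁻³
Highest index: titanium alloy.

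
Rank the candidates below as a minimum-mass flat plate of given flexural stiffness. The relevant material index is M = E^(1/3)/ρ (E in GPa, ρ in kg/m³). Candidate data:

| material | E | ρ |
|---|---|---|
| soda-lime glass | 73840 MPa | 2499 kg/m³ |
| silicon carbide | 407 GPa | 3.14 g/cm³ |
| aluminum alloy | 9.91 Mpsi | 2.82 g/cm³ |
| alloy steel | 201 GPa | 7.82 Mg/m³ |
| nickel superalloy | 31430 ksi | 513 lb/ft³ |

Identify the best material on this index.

Convert each candidate to consistent units, then evaluate M:
  soda-lime glass: E = 73.84 GPa, ρ = 2499 kg/m³
  silicon carbide: E = 407.0 GPa, ρ = 3140 kg/m³
  aluminum alloy: E = 68.33 GPa, ρ = 2820 kg/m³
  alloy steel: E = 201.0 GPa, ρ = 7820 kg/m³
  nickel superalloy: E = 216.7 GPa, ρ = 8217 kg/m³
  silicon carbide: M = 2.36×10⁻³
  soda-lime glass: M = 1.68×10⁻³
  aluminum alloy: M = 1.45×10⁻³
  alloy steel: M = 0.749×10⁻³
  nickel superalloy: M = 0.731×10⁻³
The maximum is for silicon carbide.

silicon carbide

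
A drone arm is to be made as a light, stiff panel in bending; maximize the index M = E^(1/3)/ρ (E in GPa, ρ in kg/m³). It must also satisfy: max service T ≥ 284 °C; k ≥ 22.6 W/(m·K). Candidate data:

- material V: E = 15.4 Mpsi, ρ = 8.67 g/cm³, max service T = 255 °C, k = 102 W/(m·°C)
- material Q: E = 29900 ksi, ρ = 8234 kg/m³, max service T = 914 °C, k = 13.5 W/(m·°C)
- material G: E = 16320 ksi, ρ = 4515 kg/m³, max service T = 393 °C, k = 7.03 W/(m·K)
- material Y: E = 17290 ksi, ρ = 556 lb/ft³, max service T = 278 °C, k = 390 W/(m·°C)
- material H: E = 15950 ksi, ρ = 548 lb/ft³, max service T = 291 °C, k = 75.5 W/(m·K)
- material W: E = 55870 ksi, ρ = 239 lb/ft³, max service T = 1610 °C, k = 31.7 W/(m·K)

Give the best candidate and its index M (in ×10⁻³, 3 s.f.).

material W, M = 1.90×10⁻³

Screen on constraints: max service T ≥ 284 °C; k ≥ 22.6 W/(m·K). Survivors: material H, material W.
Putting every candidate on a common basis:
  material H: E = 110.0 GPa, ρ = 8778 kg/m³
  material W: E = 385.2 GPa, ρ = 3828 kg/m³
  material W: M = 1.90×10⁻³
  material H: M = 0.546×10⁻³
Highest index: material W.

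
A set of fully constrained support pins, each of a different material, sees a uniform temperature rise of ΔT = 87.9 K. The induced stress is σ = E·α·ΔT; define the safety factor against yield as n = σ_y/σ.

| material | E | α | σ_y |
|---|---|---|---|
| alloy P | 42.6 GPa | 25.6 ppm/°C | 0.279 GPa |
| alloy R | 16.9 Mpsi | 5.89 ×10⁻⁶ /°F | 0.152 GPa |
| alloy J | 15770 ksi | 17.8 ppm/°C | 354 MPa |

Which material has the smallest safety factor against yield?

alloy R

In consistent units (E in GPa, α in ×10⁻⁶/K, σ_y in MPa):
  alloy P: E = 42.60, α = 25.6, σ_y = 279.0 → σ = 95.9 MPa, n = 2.91
  alloy R: E = 116.5, α = 10.6, σ_y = 152.0 → σ = 109 MPa, n = 1.40
  alloy J: E = 108.7, α = 17.8, σ_y = 354.0 → σ = 170 MPa, n = 2.08
Alloy R has the lowest safety factor, n = 1.40.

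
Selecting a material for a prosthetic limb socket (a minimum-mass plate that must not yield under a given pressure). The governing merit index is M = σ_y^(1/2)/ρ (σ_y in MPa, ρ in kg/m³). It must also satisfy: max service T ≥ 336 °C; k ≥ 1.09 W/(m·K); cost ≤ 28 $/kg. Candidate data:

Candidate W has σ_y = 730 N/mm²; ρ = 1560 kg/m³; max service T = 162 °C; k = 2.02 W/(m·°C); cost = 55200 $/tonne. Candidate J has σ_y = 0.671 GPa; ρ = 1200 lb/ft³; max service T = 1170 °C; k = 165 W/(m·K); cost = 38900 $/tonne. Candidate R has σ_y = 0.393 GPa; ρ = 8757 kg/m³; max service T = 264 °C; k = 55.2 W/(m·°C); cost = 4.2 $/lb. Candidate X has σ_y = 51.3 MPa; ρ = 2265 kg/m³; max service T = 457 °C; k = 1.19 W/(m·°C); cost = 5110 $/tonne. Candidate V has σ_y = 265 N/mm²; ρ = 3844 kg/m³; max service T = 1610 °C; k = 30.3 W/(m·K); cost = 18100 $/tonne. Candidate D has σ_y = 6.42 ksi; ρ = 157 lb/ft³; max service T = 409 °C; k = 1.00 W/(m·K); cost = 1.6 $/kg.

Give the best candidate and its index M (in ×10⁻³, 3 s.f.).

candidate V, M = 4.23×10⁻³

Screen on constraints: max service T ≥ 336 °C; k ≥ 1.09 W/(m·K); cost ≤ 28 $/kg. Survivors: candidate X, candidate V.
Putting every candidate on a common basis:
  candidate X: σ_y = 51.30 MPa, ρ = 2265 kg/m³
  candidate V: σ_y = 265.0 MPa, ρ = 3844 kg/m³
  candidate V: M = 4.23×10⁻³
  candidate X: M = 3.16×10⁻³
Candidate V ranks first.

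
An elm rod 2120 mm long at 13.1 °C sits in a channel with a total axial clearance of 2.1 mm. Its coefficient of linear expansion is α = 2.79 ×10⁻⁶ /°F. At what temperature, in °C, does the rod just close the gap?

210 °C

α = 2.79×10⁻⁶/°F × 9/5 = 5.02×10⁻⁶/K.
α·L₀·ΔT = 2.1 mm ⇒ ΔT = 2.1 / (5.02×10⁻⁶ × 2120.0) = 197.2 K.
T = 13.1 + 197.2 = 210.3 °C.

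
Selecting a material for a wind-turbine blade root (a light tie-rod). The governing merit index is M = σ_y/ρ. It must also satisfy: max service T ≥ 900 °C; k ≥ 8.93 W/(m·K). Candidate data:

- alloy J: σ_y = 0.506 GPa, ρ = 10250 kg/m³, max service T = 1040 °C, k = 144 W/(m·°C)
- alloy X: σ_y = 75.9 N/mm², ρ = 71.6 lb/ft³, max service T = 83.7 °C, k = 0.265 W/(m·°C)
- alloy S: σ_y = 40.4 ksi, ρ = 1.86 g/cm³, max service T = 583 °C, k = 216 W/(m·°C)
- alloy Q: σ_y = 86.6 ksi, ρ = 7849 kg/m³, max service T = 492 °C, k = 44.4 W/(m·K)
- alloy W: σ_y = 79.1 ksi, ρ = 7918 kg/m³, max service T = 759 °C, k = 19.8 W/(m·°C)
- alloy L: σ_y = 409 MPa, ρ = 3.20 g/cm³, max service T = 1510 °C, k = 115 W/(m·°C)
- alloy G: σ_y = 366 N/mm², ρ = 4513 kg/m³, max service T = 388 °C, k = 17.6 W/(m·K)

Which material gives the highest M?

Screen on constraints: max service T ≥ 900 °C; k ≥ 8.93 W/(m·K). Survivors: alloy J, alloy L.
Normalizing units and computing the index:
  alloy J: σ_y = 506.0 MPa, ρ = 10250 kg/m³
  alloy L: σ_y = 409.0 MPa, ρ = 3200 kg/m³
  alloy L: M = 128 kN·m/kg
  alloy J: M = 49.4 kN·m/kg
Alloy L has the largest M.

alloy L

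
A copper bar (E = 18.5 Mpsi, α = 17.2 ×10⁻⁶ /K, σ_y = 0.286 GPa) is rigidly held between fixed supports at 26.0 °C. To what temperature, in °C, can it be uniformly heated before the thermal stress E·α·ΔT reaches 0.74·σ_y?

E = 18.5 Mpsi = 127.6 GPa.
σ_y = 0.286 GPa = 286.0 MPa.
E·α·ΔT = 211.6 MPa ⇒ ΔT = 211.6 / (127.6×10³ × 17.2×10⁻⁶) = 96.47 K.
T = 26.0 + 96.47 = 122.5 °C.

122 °C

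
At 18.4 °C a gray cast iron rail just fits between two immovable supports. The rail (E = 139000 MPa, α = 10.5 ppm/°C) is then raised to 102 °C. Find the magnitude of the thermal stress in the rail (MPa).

122 MPa

E = 139000 MPa = 139.0 GPa.
ΔT = 83.60 K. Constrained thermal stress σ = E·α·ΔT = 139.0×10³ MPa × 10.5×10⁻⁶ × 83.60 = 122 MPa (compressive).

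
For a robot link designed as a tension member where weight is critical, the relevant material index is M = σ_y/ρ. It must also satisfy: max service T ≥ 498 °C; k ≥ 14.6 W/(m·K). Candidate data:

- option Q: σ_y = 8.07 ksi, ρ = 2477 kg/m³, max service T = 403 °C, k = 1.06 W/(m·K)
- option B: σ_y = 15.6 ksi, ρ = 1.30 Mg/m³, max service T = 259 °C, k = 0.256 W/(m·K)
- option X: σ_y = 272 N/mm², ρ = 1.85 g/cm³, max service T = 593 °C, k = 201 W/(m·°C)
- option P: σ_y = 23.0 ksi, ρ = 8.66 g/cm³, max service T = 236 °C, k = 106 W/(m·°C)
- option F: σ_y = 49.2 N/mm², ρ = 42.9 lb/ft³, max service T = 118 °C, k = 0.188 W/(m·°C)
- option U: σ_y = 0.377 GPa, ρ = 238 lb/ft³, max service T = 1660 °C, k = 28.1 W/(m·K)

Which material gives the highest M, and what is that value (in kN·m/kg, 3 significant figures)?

Screen on constraints: max service T ≥ 498 °C; k ≥ 14.6 W/(m·K). Survivors: option X, option U.
Putting every candidate on a common basis:
  option X: σ_y = 272.0 MPa, ρ = 1850 kg/m³
  option U: σ_y = 377.0 MPa, ρ = 3812 kg/m³
  option X: M = 147 kN·m/kg
  option U: M = 98.9 kN·m/kg
The maximum is for option X.

option X, M = 147 kN·m/kg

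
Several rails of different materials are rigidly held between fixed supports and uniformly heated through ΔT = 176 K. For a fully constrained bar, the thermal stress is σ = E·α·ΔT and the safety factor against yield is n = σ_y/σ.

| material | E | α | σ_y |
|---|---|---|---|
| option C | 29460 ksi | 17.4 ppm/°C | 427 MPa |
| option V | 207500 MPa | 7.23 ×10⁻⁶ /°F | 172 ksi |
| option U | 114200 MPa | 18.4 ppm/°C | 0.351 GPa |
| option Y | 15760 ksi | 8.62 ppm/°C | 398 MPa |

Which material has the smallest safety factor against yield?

Per material, after unit conversion:
  option C: E = 203.1, α = 17.4, σ_y = 427.0 → σ = 622 MPa, n = 0.686
  option V: E = 207.5, α = 13.0, σ_y = 1186 → σ = 475 MPa, n = 2.50
  option U: E = 114.2, α = 18.4, σ_y = 351.0 → σ = 370 MPa, n = 0.949
  option Y: E = 108.7, α = 8.62, σ_y = 398.0 → σ = 165 MPa, n = 2.41
The minimum is option C at n = 0.686.

option C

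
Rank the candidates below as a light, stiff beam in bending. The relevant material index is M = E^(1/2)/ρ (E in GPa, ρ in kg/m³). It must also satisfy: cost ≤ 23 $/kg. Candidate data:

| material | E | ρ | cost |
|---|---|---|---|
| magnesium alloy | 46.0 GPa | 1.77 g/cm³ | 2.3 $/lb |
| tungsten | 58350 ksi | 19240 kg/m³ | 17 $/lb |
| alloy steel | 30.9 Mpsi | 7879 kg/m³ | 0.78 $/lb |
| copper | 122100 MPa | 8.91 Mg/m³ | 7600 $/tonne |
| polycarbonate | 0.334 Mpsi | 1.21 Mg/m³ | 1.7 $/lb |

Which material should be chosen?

Screen on constraints: cost ≤ 23 $/kg. Survivors: magnesium alloy, alloy steel, copper, polycarbonate.
Putting every candidate on a common basis:
  magnesium alloy: E = 46.00 GPa, ρ = 1770 kg/m³
  alloy steel: E = 213.0 GPa, ρ = 7879 kg/m³
  copper: E = 122.1 GPa, ρ = 8910 kg/m³
  polycarbonate: E = 2.303 GPa, ρ = 1210 kg/m³
  magnesium alloy: M = 3.83×10⁻³
  alloy steel: M = 1.85×10⁻³
  polycarbonate: M = 1.25×10⁻³
  copper: M = 1.24×10⁻³
Magnesium alloy ranks first.

magnesium alloy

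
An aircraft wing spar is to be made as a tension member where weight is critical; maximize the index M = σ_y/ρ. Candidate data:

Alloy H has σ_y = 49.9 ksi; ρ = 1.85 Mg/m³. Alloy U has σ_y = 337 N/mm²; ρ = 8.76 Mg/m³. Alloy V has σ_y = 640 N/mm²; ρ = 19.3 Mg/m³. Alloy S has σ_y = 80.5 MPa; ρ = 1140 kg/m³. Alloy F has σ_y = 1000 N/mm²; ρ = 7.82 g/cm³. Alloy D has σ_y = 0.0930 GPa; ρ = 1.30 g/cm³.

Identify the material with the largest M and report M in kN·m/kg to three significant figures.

Convert each candidate to consistent units, then evaluate M:
  alloy H: σ_y = 344.0 MPa, ρ = 1850 kg/m³
  alloy U: σ_y = 337.0 MPa, ρ = 8760 kg/m³
  alloy V: σ_y = 640.0 MPa, ρ = 19300 kg/m³
  alloy S: σ_y = 80.50 MPa, ρ = 1140 kg/m³
  alloy F: σ_y = 1000 MPa, ρ = 7820 kg/m³
  alloy D: σ_y = 93.00 MPa, ρ = 1300 kg/m³
  alloy H: M = 186 kN·m/kg
  alloy F: M = 128 kN·m/kg
  alloy D: M = 71.5 kN·m/kg
  alloy S: M = 70.6 kN·m/kg
  alloy U: M = 38.5 kN·m/kg
  alloy V: M = 33.2 kN·m/kg
Alloy H has the largest M.

alloy H, M = 186 kN·m/kg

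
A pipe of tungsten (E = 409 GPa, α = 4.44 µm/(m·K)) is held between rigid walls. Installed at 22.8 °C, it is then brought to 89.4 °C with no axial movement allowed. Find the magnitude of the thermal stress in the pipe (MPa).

ΔT = 66.60 K. Constrained thermal stress σ = E·α·ΔT = 409.0×10³ MPa × 4.44×10⁻⁶ × 66.60 = 121 MPa (compressive).

121 MPa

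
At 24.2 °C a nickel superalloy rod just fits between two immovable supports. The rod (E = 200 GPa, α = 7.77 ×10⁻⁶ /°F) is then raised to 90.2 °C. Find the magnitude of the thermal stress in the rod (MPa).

α = 7.77×10⁻⁶/°F × 9/5 = 14.0×10⁻⁶/K.
ΔT = 66.00 K. Constrained thermal stress σ = E·α·ΔT = 200.0×10³ MPa × 14.0×10⁻⁶ × 66.00 = 185 MPa (compressive).

185 MPa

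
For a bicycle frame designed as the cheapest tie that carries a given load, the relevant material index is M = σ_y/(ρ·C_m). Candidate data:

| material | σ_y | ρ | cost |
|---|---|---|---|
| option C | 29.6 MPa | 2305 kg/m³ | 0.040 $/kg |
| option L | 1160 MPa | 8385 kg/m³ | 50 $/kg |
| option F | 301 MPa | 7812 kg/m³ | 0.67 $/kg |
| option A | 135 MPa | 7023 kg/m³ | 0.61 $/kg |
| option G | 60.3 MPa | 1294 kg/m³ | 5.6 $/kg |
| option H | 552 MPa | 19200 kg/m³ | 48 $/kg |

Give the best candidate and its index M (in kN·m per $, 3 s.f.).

option C, M = 321 kN·m per $

Computing M directly (units already consistent):
  option C: M = 321 kN·m per $
  option F: M = 57.5 kN·m per $
  option A: M = 31.5 kN·m per $
  option G: M = 8.32 kN·m per $
  option L: M = 2.77 kN·m per $
  option H: M = 0.599 kN·m per $
Option C has the largest M.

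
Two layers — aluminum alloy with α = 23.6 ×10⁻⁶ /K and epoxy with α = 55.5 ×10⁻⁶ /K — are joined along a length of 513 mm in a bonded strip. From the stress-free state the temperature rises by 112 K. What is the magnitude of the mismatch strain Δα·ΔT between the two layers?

3.57×10⁻³

Δα = |23.6 − 55.5|×10⁻⁶/K = 31.9×10⁻⁶/K.
Mismatch strain = Δα·ΔT = 31.9×10⁻⁶ × 112.0 = 3.57×10⁻³.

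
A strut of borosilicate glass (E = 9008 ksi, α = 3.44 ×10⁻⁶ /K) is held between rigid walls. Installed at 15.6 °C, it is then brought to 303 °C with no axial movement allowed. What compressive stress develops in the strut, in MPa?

E = 9008 ksi = 62.11 GPa.
ΔT = 287.4 K. Constrained thermal stress σ = E·α·ΔT = 62.11×10³ MPa × 3.44×10⁻⁶ × 287.4 = 61.4 MPa (compressive).

61.4 MPa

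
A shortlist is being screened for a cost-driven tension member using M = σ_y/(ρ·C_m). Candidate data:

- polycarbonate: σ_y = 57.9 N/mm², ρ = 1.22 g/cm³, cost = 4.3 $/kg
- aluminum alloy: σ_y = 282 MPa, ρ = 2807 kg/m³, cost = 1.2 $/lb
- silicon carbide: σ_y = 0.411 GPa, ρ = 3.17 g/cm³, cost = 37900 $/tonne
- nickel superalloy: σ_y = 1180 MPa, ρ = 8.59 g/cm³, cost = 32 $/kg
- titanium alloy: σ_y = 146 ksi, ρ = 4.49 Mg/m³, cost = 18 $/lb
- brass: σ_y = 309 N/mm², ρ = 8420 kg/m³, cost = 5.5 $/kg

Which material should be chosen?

aluminum alloy

In SI units:
  polycarbonate: σ_y = 57.90 MPa, ρ = 1220 kg/m³, cost = 4.300 $/kg
  aluminum alloy: σ_y = 282.0 MPa, ρ = 2807 kg/m³, cost = 2.646 $/kg
  silicon carbide: σ_y = 411.0 MPa, ρ = 3170 kg/m³, cost = 37.90 $/kg
  nickel superalloy: σ_y = 1180 MPa, ρ = 8590 kg/m³, cost = 32.00 $/kg
  titanium alloy: σ_y = 1007 MPa, ρ = 4490 kg/m³, cost = 39.68 $/kg
  brass: σ_y = 309.0 MPa, ρ = 8420 kg/m³, cost = 5.500 $/kg
  aluminum alloy: M = 38.0 kN·m per $
  polycarbonate: M = 11.0 kN·m per $
  brass: M = 6.67 kN·m per $
  titanium alloy: M = 5.65 kN·m per $
  nickel superalloy: M = 4.29 kN·m per $
  silicon carbide: M = 3.42 kN·m per $
Aluminum alloy has the largest M.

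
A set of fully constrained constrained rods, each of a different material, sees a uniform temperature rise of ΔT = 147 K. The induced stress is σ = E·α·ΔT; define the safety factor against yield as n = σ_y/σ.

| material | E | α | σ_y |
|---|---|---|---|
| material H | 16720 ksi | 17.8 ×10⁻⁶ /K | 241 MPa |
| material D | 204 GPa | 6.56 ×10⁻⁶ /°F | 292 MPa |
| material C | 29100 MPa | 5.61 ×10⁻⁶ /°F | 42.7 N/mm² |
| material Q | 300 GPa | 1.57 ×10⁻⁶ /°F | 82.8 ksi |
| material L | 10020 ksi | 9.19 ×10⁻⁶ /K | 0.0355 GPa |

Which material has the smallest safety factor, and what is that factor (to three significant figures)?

Converting E to GPa, α to ×10⁻⁶/K, σ_y to MPa, then σ and n for each:
  material H: E = 115.3, α = 17.8, σ_y = 241.0 → σ = 302 MPa, n = 0.799
  material D: E = 204.0, α = 11.8, σ_y = 292.0 → σ = 354 MPa, n = 0.825
  material C: E = 29.10, α = 10.1, σ_y = 42.70 → σ = 43.2 MPa, n = 0.989
  material Q: E = 300.0, α = 2.83, σ_y = 570.9 → σ = 125 MPa, n = 4.58
  material L: E = 69.09, α = 9.19, σ_y = 35.50 → σ = 93.3 MPa, n = 0.380
Smallest n: material L with n = 0.380.

material L, n = 0.380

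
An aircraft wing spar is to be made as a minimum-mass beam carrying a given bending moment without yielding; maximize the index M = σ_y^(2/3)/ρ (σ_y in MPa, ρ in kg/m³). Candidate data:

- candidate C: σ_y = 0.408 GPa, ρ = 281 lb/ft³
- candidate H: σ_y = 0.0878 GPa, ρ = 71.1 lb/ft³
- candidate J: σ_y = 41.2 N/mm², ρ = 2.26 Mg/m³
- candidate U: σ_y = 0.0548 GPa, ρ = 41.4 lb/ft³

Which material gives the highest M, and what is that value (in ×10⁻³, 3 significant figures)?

candidate U, M = 21.8×10⁻³

Convert each candidate to consistent units, then evaluate M:
  candidate C: σ_y = 408.0 MPa, ρ = 4501 kg/m³
  candidate H: σ_y = 87.80 MPa, ρ = 1139 kg/m³
  candidate J: σ_y = 41.20 MPa, ρ = 2260 kg/m³
  candidate U: σ_y = 54.80 MPa, ρ = 663.2 kg/m³
  candidate U: M = 21.8×10⁻³
  candidate H: M = 17.3×10⁻³
  candidate C: M = 12.2×10⁻³
  candidate J: M = 5.28×10⁻³
Candidate U has the largest M.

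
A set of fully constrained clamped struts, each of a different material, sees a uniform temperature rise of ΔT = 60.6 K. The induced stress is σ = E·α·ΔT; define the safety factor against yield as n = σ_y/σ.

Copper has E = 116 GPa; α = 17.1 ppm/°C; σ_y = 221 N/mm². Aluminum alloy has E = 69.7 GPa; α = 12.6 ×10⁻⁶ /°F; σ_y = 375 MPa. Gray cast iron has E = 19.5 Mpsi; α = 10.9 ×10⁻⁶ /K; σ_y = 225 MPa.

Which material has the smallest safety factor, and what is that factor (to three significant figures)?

In consistent units (E in GPa, α in ×10⁻⁶/K, σ_y in MPa):
  copper: E = 116.0, α = 17.1, σ_y = 221.0 → σ = 120 MPa, n = 1.84
  aluminum alloy: E = 69.70, α = 22.7, σ_y = 375.0 → σ = 95.8 MPa, n = 3.91
  gray cast iron: E = 134.4, α = 10.9, σ_y = 225.0 → σ = 88.8 MPa, n = 2.53
The minimum is copper at n = 1.84.

copper, n = 1.84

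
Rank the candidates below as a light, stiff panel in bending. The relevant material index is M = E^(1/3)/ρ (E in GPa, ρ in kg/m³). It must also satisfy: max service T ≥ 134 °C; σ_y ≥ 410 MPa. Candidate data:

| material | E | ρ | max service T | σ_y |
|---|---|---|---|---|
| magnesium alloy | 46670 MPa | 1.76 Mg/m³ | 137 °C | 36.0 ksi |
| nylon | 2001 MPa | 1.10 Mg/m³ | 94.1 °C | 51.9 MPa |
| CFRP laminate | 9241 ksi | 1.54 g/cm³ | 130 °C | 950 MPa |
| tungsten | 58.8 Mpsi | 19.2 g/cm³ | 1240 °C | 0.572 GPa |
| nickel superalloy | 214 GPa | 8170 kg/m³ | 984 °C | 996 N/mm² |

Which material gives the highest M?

nickel superalloy

Screen on constraints: max service T ≥ 134 °C; σ_y ≥ 410 MPa. Survivors: tungsten, nickel superalloy.
In SI units:
  tungsten: E = 405.4 GPa, ρ = 19200 kg/m³
  nickel superalloy: E = 214.0 GPa, ρ = 8170 kg/m³
  nickel superalloy: M = 0.732×10⁻³
  tungsten: M = 0.385×10⁻³
Nickel superalloy has the largest M.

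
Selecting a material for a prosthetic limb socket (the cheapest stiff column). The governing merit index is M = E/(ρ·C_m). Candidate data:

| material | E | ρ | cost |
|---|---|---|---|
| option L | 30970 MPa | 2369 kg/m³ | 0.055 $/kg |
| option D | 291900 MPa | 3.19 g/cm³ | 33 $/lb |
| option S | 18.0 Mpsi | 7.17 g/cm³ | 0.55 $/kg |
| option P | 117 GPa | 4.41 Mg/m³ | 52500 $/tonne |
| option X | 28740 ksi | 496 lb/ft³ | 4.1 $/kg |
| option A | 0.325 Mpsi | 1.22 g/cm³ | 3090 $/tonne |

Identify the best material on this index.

After converting to SI:
  option L: E = 30.97 GPa, ρ = 2369 kg/m³, cost = 0.05500 $/kg
  option D: E = 291.9 GPa, ρ = 3190 kg/m³, cost = 72.75 $/kg
  option S: E = 124.1 GPa, ρ = 7170 kg/m³, cost = 0.5500 $/kg
  option P: E = 117.0 GPa, ρ = 4410 kg/m³, cost = 52.50 $/kg
  option X: E = 198.2 GPa, ρ = 7945 kg/m³, cost = 4.100 $/kg
  option A: E = 2.241 GPa, ρ = 1220 kg/m³, cost = 3.090 $/kg
  option L: M = 238 MN·m per $
  option S: M = 31.5 MN·m per $
  option X: M = 6.08 MN·m per $
  option D: M = 1.26 MN·m per $
  option A: M = 0.594 MN·m per $
  option P: M = 0.505 MN·m per $
Option L ranks first.

option L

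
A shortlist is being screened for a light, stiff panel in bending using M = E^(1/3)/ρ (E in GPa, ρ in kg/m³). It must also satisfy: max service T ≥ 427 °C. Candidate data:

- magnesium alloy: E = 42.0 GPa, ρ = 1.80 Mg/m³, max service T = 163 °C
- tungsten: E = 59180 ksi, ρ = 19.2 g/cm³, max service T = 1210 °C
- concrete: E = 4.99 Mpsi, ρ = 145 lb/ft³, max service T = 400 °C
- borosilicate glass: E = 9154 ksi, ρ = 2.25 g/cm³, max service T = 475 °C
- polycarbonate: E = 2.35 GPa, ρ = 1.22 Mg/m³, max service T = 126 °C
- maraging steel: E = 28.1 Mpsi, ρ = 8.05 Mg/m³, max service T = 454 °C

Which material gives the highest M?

borosilicate glass

Screen on constraints: max service T ≥ 427 °C. Survivors: tungsten, borosilicate glass, maraging steel.
In SI units:
  tungsten: E = 408.0 GPa, ρ = 19200 kg/m³
  borosilicate glass: E = 63.11 GPa, ρ = 2250 kg/m³
  maraging steel: E = 193.7 GPa, ρ = 8050 kg/m³
  borosilicate glass: M = 1.77×10⁻³
  maraging steel: M = 0.719×10⁻³
  tungsten: M = 0.386×10⁻³
Borosilicate glass has the largest M.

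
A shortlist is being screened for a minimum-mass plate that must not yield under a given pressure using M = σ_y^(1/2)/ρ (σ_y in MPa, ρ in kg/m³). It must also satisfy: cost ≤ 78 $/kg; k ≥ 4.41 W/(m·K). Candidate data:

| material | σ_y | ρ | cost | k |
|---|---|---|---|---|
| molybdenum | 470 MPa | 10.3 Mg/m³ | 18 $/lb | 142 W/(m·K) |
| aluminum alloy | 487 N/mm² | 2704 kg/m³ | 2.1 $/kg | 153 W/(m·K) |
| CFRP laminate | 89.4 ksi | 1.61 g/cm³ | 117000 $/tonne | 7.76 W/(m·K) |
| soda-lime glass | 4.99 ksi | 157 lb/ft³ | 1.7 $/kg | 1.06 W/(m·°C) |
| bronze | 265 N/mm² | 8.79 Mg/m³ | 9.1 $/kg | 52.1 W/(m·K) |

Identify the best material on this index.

aluminum alloy

Screen on constraints: cost ≤ 78 $/kg; k ≥ 4.41 W/(m·K). Survivors: molybdenum, aluminum alloy, bronze.
In SI units:
  molybdenum: σ_y = 470.0 MPa, ρ = 10300 kg/m³
  aluminum alloy: σ_y = 487.0 MPa, ρ = 2704 kg/m³
  bronze: σ_y = 265.0 MPa, ρ = 8790 kg/m³
  aluminum alloy: M = 8.16×10⁻³
  molybdenum: M = 2.10×10⁻³
  bronze: M = 1.85×10⁻³
Aluminum alloy has the largest M.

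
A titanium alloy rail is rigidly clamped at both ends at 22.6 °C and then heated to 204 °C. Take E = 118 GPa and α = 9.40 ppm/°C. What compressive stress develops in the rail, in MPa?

201 MPa

ΔT = 181.4 K. Constrained thermal stress σ = E·α·ΔT = 118.0×10³ MPa × 9.40×10⁻⁶ × 181.4 = 201 MPa (compressive).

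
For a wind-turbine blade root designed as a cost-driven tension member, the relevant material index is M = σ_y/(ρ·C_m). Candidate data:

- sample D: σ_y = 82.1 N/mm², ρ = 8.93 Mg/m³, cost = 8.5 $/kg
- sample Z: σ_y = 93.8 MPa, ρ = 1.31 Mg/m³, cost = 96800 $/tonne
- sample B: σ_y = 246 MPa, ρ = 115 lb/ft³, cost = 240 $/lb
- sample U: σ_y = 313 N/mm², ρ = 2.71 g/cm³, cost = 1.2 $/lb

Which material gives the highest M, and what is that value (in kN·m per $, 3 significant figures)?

sample U, M = 43.7 kN·m per $

Convert each candidate to consistent units, then evaluate M:
  sample D: σ_y = 82.10 MPa, ρ = 8930 kg/m³, cost = 8.500 $/kg
  sample Z: σ_y = 93.80 MPa, ρ = 1310 kg/m³, cost = 96.80 $/kg
  sample B: σ_y = 246.0 MPa, ρ = 1842 kg/m³, cost = 529.1 $/kg
  sample U: σ_y = 313.0 MPa, ρ = 2710 kg/m³, cost = 2.646 $/kg
  sample U: M = 43.7 kN·m per $
  sample D: M = 1.08 kN·m per $
  sample Z: M = 0.740 kN·m per $
  sample B: M = 0.252 kN·m per $
Highest index: sample U.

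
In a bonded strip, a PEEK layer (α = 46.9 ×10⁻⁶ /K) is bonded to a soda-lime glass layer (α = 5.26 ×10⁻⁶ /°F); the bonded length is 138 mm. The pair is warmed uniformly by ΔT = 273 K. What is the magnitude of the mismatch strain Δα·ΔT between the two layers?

soda-lime glass: α = 5.26×10⁻⁶/°F × 9/5 = 9.47×10⁻⁶/K.
Δα = |46.9 − 9.47|×10⁻⁶/K = 37.4×10⁻⁶/K.
Mismatch strain = Δα·ΔT = 37.4×10⁻⁶ × 273.0 = 0.0102.

0.0102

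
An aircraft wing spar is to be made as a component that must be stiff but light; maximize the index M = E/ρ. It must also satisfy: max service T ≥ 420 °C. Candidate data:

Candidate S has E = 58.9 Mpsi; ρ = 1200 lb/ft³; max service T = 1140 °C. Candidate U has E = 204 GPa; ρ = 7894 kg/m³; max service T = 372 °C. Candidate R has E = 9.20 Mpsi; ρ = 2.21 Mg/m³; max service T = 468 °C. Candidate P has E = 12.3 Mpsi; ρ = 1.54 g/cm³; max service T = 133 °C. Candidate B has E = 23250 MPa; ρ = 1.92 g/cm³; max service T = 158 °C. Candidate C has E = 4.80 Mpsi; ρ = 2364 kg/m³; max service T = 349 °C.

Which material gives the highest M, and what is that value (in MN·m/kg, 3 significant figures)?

Screen on constraints: max service T ≥ 420 °C. Survivors: candidate S, candidate R.
In SI units:
  candidate S: E = 406.1 GPa, ρ = 19220 kg/m³
  candidate R: E = 63.43 GPa, ρ = 2210 kg/m³
  candidate R: M = 28.7 MN·m/kg
  candidate S: M = 21.1 MN·m/kg
Highest index: candidate R.

candidate R, M = 28.7 MN·m/kg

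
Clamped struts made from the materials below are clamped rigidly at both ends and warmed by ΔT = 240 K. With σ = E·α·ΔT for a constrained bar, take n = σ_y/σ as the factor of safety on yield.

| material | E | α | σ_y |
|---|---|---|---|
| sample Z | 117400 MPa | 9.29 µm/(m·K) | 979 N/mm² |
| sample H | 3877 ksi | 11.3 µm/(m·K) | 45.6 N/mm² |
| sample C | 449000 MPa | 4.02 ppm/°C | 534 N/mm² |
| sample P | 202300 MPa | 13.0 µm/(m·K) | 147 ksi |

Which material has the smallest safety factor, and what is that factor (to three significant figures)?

Per material, after unit conversion:
  sample Z: E = 117.4, α = 9.29, σ_y = 979.0 → σ = 262 MPa, n = 3.74
  sample H: E = 26.73, α = 11.3, σ_y = 45.60 → σ = 72.5 MPa, n = 0.629
  sample C: E = 449.0, α = 4.02, σ_y = 534.0 → σ = 433 MPa, n = 1.23
  sample P: E = 202.3, α = 13.0, σ_y = 1014 → σ = 631 MPa, n = 1.61
Smallest n: sample H with n = 0.629.

sample H, n = 0.629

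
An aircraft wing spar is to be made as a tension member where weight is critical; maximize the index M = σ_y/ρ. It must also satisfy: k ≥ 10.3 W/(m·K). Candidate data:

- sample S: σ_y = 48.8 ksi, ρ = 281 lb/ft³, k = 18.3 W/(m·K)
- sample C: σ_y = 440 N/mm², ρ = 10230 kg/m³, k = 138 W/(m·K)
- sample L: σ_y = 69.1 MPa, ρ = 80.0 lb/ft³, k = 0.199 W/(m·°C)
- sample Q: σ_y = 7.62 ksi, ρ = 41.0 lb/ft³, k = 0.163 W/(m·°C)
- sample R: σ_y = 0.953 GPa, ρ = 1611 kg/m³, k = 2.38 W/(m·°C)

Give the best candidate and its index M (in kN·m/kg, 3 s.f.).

sample S, M = 74.8 kN·m/kg

Screen on constraints: k ≥ 10.3 W/(m·K). Survivors: sample S, sample C.
Putting every candidate on a common basis:
  sample S: σ_y = 336.5 MPa, ρ = 4501 kg/m³
  sample C: σ_y = 440.0 MPa, ρ = 10230 kg/m³
  sample S: M = 74.8 kN·m/kg
  sample C: M = 43.0 kN·m/kg
Highest index: sample S.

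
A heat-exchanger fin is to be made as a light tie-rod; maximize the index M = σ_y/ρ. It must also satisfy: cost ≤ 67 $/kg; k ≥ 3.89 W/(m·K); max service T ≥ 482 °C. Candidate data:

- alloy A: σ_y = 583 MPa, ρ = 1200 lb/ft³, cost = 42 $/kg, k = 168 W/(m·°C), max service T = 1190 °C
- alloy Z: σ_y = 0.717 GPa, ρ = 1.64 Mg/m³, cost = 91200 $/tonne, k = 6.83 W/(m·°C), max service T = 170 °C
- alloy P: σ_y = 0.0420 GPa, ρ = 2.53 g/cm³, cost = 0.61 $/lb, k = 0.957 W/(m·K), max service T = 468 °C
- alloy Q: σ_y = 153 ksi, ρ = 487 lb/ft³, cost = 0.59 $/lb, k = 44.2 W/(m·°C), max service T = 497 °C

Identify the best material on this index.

alloy Q

Screen on constraints: cost ≤ 67 $/kg; k ≥ 3.89 W/(m·K); max service T ≥ 482 °C. Survivors: alloy A, alloy Q.
Convert each candidate to consistent units, then evaluate M:
  alloy A: σ_y = 583.0 MPa, ρ = 19220 kg/m³
  alloy Q: σ_y = 1055 MPa, ρ = 7801 kg/m³
  alloy Q: M = 135 kN·m/kg
  alloy A: M = 30.3 kN·m/kg
Highest index: alloy Q.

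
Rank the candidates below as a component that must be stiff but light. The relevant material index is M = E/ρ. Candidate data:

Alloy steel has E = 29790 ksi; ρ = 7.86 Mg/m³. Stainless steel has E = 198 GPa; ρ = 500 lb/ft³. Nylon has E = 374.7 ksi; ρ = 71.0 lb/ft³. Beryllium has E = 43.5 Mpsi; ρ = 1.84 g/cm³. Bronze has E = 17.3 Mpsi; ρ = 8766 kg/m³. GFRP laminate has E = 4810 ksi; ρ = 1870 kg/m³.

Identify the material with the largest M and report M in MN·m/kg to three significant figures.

beryllium, M = 163 MN·m/kg

Normalizing units and computing the index:
  alloy steel: E = 205.4 GPa, ρ = 7860 kg/m³
  stainless steel: E = 198.0 GPa, ρ = 8009 kg/m³
  nylon: E = 2.583 GPa, ρ = 1137 kg/m³
  beryllium: E = 299.9 GPa, ρ = 1840 kg/m³
  bronze: E = 119.3 GPa, ρ = 8766 kg/m³
  GFRP laminate: E = 33.16 GPa, ρ = 1870 kg/m³
  beryllium: M = 163 MN·m/kg
  alloy steel: M = 26.1 MN·m/kg
  stainless steel: M = 24.7 MN·m/kg
  GFRP laminate: M = 17.7 MN·m/kg
  bronze: M = 13.6 MN·m/kg
  nylon: M = 2.27 MN·m/kg
The maximum is for beryllium.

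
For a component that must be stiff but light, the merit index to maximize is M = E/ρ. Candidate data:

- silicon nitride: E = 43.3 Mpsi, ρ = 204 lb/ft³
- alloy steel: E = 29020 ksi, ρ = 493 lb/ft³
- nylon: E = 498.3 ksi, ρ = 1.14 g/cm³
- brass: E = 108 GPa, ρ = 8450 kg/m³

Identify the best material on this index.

After converting to SI:
  silicon nitride: E = 298.5 GPa, ρ = 3268 kg/m³
  alloy steel: E = 200.1 GPa, ρ = 7897 kg/m³
  nylon: E = 3.436 GPa, ρ = 1140 kg/m³
  brass: E = 108.0 GPa, ρ = 8450 kg/m³
  silicon nitride: M = 91.4 MN·m/kg
  alloy steel: M = 25.3 MN·m/kg
  brass: M = 12.8 MN·m/kg
  nylon: M = 3.01 MN·m/kg
Silicon nitride has the largest M.

silicon nitride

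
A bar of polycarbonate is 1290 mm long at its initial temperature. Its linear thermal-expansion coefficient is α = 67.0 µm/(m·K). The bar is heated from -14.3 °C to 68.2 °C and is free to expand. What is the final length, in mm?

ΔT = 68.2 − (-14.3) = 82.50 K.
ΔL = α·L₀·ΔT = 67.0×10⁻⁶ × 1290 mm × 82.50 K = 7.13 mm.
L = L₀ + ΔL = 1290 + 7.13 = 1297.1 mm.

1297.1 mm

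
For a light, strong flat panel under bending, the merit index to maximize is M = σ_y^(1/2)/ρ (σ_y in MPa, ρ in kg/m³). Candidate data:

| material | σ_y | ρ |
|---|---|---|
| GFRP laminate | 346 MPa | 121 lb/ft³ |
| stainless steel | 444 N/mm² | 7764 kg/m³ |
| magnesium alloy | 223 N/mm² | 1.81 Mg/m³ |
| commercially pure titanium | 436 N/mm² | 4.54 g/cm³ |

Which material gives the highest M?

After converting to SI:
  GFRP laminate: σ_y = 346.0 MPa, ρ = 1938 kg/m³
  stainless steel: σ_y = 444.0 MPa, ρ = 7764 kg/m³
  magnesium alloy: σ_y = 223.0 MPa, ρ = 1810 kg/m³
  commercially pure titanium: σ_y = 436.0 MPa, ρ = 4540 kg/m³
  GFRP laminate: M = 9.60×10⁻³
  magnesium alloy: M = 8.25×10⁻³
  commercially pure titanium: M = 4.60×10⁻³
  stainless steel: M = 2.71×10⁻³
The maximum is for GFRP laminate.

GFRP laminate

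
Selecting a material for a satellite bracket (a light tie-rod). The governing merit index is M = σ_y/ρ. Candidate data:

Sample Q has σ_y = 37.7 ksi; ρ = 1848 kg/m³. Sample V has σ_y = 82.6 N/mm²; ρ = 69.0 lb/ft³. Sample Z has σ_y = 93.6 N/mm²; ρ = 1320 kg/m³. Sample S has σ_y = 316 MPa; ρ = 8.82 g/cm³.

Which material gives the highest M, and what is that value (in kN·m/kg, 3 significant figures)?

Normalizing units and computing the index:
  sample Q: σ_y = 259.9 MPa, ρ = 1848 kg/m³
  sample V: σ_y = 82.60 MPa, ρ = 1105 kg/m³
  sample Z: σ_y = 93.60 MPa, ρ = 1320 kg/m³
  sample S: σ_y = 316.0 MPa, ρ = 8820 kg/m³
  sample Q: M = 141 kN·m/kg
  sample V: M = 74.7 kN·m/kg
  sample Z: M = 70.9 kN·m/kg
  sample S: M = 35.8 kN·m/kg
Sample Q ranks first.

sample Q, M = 141 kN·m/kg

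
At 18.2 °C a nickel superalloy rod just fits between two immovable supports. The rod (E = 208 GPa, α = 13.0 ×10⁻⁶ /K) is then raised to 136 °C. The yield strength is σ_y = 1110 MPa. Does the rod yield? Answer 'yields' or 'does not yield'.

does not yield

ΔT = 117.8 K. Constrained thermal stress σ = E·α·ΔT = 208.0×10³ MPa × 13.0×10⁻⁶ × 117.8 = 319 MPa (compressive).
Compare to σ_y = 1110 MPa: σ < σ_y, so it does not yield.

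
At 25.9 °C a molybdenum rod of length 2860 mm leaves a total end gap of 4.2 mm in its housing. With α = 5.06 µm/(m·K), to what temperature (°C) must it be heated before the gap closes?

316 °C

α·L₀·ΔT = 4.2 mm ⇒ ΔT = 4.2 / (5.06×10⁻⁶ × 2860.0) = 290.2 K.
T = 25.9 + 290.2 = 316.1 °C.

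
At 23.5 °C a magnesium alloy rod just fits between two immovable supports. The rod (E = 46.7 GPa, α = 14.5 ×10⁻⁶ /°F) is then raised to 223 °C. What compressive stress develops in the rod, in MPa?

α = 14.5×10⁻⁶/°F × 9/5 = 26.1×10⁻⁶/K.
ΔT = 199.5 K. Constrained thermal stress σ = E·α·ΔT = 46.70×10³ MPa × 26.1×10⁻⁶ × 199.5 = 243 MPa (compressive).

243 MPa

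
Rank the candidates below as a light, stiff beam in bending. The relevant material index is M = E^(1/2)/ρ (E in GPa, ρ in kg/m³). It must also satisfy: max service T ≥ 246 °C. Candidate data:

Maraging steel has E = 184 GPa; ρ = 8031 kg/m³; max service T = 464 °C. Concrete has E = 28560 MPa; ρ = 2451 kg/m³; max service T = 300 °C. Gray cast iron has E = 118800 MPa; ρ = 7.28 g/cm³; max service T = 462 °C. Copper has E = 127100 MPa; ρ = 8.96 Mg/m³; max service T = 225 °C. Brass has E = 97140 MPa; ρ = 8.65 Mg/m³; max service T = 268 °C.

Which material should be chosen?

Screen on constraints: max service T ≥ 246 °C. Survivors: maraging steel, concrete, gray cast iron, brass.
Convert each candidate to consistent units, then evaluate M:
  maraging steel: E = 184.0 GPa, ρ = 8031 kg/m³
  concrete: E = 28.56 GPa, ρ = 2451 kg/m³
  gray cast iron: E = 118.8 GPa, ρ = 7280 kg/m³
  brass: E = 97.14 GPa, ρ = 8650 kg/m³
  concrete: M = 2.18×10⁻³
  maraging steel: M = 1.69×10⁻³
  gray cast iron: M = 1.50×10⁻³
  brass: M = 1.14×10⁻³
Concrete ranks first.

concrete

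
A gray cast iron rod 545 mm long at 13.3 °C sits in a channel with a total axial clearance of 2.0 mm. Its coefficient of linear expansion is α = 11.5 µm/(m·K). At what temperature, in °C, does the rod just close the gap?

332 °C

α·L₀·ΔT = 2.0 mm ⇒ ΔT = 2.0 / (11.5×10⁻⁶ × 545.0) = 319.1 K.
T = 13.3 + 319.1 = 332.4 °C.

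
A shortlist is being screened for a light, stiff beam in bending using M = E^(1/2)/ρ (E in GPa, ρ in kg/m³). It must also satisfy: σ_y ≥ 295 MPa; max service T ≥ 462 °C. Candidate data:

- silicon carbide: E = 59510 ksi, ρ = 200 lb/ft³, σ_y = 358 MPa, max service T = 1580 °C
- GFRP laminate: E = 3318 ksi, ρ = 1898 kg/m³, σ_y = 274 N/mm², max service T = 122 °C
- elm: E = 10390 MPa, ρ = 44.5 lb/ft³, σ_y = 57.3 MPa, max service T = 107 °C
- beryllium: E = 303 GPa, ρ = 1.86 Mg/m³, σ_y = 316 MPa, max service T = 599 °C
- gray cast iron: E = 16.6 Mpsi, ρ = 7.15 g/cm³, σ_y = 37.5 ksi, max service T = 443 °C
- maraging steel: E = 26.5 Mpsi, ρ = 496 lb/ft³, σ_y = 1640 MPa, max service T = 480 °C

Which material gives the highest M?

beryllium

Screen on constraints: σ_y ≥ 295 MPa; max service T ≥ 462 °C. Survivors: silicon carbide, beryllium, maraging steel.
Convert each candidate to consistent units, then evaluate M:
  silicon carbide: E = 410.3 GPa, ρ = 3204 kg/m³
  beryllium: E = 303.0 GPa, ρ = 1860 kg/m³
  maraging steel: E = 182.7 GPa, ρ = 7945 kg/m³
  beryllium: M = 9.36×10⁻³
  silicon carbide: M = 6.32×10⁻³
  maraging steel: M = 1.70×10⁻³
Beryllium ranks first.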